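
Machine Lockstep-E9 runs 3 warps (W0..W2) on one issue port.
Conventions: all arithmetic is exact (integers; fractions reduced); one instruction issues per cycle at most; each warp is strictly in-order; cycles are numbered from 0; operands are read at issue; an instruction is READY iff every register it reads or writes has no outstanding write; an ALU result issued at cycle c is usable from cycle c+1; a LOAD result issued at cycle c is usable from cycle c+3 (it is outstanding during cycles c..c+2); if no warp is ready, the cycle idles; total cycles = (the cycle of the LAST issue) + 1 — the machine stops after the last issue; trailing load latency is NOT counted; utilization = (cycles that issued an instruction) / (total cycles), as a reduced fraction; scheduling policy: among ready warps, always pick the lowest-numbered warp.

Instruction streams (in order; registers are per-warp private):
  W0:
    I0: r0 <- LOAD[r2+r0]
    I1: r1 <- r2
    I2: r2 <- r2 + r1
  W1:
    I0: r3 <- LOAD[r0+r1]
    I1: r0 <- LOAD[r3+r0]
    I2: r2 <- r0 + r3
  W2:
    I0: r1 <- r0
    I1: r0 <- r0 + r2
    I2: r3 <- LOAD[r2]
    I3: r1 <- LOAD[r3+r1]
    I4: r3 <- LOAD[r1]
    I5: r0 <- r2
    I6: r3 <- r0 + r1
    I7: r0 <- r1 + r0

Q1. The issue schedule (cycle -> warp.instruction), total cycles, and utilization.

cycle 0: W0.I0
cycle 1: W0.I1
cycle 2: W0.I2
cycle 3: W1.I0
cycle 4: W2.I0
cycle 5: W2.I1
cycle 6: W1.I1
cycle 7: W2.I2
cycle 8: idle
cycle 9: W1.I2
cycle 10: W2.I3
cycle 11: idle
cycle 12: idle
cycle 13: W2.I4
cycle 14: W2.I5
cycle 15: idle
cycle 16: W2.I6
cycle 17: W2.I7

Answer: 18 cycles, utilization 7/9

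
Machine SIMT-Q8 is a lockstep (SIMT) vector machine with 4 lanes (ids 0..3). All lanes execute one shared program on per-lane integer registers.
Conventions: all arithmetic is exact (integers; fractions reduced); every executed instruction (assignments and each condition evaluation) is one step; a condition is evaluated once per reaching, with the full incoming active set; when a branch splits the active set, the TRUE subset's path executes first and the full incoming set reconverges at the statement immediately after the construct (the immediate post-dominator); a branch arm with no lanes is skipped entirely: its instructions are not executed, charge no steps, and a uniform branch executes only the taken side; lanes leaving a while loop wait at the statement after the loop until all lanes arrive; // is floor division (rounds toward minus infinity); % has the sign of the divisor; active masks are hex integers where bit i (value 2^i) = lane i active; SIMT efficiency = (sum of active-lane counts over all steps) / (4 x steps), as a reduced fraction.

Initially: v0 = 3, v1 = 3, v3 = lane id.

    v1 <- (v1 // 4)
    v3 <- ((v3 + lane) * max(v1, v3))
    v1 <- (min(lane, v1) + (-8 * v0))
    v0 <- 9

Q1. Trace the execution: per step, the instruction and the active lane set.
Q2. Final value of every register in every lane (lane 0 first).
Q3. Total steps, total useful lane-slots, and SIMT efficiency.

step 0: v1 <- (v1 // 4)              0xf
step 1: v3 <- ((v3 + lane) * max(v1, v3)) 0xf
step 2: v1 <- (min(lane, v1) + (-8 * v0)) 0xf
step 3: v0 <- 9                      0xf

Answer: 4 steps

v0: 9,9,9,9
v1: -24,-24,-24,-24
v3: 0,2,8,18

steps = 4; useful = 16; efficiency = 16/16 = 1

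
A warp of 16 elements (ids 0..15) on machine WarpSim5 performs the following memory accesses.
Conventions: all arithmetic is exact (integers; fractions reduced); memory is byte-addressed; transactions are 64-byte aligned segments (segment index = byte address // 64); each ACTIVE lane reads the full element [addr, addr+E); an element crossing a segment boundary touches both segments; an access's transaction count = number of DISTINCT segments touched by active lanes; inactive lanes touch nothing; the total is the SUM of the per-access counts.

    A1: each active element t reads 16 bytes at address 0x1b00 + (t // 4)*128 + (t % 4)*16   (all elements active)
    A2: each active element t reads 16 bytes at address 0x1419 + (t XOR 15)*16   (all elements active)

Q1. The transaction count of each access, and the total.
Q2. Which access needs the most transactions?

A1: 4 transactions
A2: 5 transactions

Answer: 4,5; total 9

Answer: A2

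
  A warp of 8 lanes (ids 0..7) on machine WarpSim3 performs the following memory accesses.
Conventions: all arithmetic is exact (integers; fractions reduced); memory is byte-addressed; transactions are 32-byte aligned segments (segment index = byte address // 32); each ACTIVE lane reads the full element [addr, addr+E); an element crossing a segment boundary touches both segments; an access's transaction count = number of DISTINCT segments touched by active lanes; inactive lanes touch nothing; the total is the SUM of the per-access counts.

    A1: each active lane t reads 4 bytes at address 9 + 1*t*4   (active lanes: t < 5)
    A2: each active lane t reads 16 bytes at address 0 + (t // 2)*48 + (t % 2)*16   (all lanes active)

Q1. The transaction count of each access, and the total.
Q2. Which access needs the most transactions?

A1: 1 transaction
A2: 6 transactions

Answer: 1,6; total 7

Answer: A2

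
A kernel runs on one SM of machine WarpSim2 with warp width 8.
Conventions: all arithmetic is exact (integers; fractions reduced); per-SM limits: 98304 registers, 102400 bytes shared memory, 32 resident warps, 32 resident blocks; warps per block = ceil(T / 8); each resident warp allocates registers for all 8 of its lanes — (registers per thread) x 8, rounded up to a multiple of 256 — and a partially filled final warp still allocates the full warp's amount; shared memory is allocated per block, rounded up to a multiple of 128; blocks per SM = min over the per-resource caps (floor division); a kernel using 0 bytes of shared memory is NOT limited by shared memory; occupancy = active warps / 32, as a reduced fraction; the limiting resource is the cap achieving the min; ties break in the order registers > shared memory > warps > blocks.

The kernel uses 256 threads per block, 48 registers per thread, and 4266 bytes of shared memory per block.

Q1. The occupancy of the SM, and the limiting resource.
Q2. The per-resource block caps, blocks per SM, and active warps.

Answer: occupancy 1, limited by warps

registers: 6 blocks
shared memory: 23 blocks
warps: 1 block
blocks: 32 blocks

Answer: 1 block, 32 active warps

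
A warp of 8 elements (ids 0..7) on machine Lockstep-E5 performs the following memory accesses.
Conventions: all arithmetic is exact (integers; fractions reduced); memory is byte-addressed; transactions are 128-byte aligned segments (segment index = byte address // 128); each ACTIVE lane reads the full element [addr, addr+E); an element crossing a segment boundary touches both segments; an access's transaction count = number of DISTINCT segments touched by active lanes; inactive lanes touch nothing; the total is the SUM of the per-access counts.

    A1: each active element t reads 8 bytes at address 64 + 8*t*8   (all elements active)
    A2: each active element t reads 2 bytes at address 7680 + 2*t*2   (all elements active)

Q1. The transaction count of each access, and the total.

A1: 5 transactions
A2: 1 transaction

Answer: 5,1; total 6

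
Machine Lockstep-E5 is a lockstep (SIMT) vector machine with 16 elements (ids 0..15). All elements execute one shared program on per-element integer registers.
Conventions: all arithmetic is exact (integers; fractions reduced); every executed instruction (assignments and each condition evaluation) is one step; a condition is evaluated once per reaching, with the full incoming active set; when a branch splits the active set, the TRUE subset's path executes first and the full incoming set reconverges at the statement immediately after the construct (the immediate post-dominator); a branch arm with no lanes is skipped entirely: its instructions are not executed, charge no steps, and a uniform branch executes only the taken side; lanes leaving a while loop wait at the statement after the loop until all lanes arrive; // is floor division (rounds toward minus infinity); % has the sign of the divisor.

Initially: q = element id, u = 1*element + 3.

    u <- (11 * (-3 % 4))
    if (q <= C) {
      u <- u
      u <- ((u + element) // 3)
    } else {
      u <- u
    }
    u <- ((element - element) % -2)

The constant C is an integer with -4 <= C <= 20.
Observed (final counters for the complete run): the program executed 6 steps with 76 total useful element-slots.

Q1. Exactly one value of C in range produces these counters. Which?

Answer: C = 11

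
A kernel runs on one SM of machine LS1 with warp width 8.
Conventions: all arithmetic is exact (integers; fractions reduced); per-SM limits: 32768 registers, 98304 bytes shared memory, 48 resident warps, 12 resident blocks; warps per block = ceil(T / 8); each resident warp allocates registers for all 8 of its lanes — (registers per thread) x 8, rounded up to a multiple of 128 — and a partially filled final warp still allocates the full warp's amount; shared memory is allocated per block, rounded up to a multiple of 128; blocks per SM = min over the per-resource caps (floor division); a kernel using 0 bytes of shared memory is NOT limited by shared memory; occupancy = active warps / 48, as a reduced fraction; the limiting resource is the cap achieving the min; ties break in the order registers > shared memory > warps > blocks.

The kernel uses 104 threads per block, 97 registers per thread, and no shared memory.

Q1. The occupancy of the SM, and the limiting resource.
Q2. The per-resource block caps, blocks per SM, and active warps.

Answer: occupancy 13/24, limited by registers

registers: 2 blocks
shared memory: no limit (kernel uses none)
warps: 3 blocks
blocks: 12 blocks

Answer: 2 blocks, 26 active warps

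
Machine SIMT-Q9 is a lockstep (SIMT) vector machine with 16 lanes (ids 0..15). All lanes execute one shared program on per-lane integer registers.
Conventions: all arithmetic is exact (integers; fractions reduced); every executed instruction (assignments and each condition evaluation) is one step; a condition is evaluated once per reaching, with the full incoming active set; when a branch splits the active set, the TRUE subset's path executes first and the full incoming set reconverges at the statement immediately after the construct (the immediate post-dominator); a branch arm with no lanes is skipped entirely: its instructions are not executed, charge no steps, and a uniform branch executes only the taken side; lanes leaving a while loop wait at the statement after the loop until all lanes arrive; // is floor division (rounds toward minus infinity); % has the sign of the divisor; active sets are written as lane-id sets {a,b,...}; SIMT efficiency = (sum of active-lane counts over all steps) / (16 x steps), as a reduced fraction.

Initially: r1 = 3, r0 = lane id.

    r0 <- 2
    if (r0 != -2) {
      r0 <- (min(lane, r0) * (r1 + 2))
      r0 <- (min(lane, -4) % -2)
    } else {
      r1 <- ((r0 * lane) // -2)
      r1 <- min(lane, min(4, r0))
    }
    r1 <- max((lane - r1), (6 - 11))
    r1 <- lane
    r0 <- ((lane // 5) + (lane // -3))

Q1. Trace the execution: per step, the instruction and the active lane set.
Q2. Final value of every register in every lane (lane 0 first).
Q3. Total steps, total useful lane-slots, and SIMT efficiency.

step 0: r0 <- 2                      {0,1,2,3,4,5,6,7,8,9,10,11,12,13,14,15}
step 1: eval (r0 != -2)              {0,1,2,3,4,5,6,7,8,9,10,11,12,13,14,15}
step 2: r0 <- (min(lane, r0) * (r1 + 2)) {0,1,2,3,4,5,6,7,8,9,10,11,12,13,14,15}
step 3: r0 <- (min(lane, -4) % -2)   {0,1,2,3,4,5,6,7,8,9,10,11,12,13,14,15}
step 4: r1 <- max((lane - r1), (6 - 11)) {0,1,2,3,4,5,6,7,8,9,10,11,12,13,14,15}
step 5: r1 <- lane                   {0,1,2,3,4,5,6,7,8,9,10,11,12,13,14,15}
step 6: r0 <- ((lane // 5) + (lane // -3)) {0,1,2,3,4,5,6,7,8,9,10,11,12,13,14,15}

Answer: 7 steps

r1: 0,1,2,3,4,5,6,7,8,9,10,11,12,13,14,15
r0: 0,-1,-1,-1,-2,-1,-1,-2,-2,-2,-2,-2,-2,-3,-3,-2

steps = 7; useful = 112; efficiency = 112/112 = 1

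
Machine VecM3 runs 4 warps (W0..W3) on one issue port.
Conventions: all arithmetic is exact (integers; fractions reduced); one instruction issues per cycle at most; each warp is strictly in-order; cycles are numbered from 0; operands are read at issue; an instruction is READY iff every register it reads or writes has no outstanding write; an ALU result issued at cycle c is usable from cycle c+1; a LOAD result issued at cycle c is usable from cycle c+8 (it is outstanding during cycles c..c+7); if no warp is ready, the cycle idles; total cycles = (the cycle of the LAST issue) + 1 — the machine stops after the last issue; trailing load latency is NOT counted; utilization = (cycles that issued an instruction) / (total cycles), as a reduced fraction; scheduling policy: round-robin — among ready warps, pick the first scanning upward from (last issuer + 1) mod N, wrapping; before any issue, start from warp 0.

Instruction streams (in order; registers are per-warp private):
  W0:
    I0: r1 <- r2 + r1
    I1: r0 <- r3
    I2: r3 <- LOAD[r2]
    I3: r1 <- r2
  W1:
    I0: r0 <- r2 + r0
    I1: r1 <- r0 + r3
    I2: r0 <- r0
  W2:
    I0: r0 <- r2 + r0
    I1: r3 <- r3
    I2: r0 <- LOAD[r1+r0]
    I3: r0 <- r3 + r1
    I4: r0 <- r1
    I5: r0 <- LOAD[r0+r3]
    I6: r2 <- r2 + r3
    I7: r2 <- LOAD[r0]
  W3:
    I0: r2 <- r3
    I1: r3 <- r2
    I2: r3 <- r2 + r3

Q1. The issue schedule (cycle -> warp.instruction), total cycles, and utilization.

cycle 0: W0.I0
cycle 1: W1.I0
cycle 2: W2.I0
cycle 3: W3.I0
cycle 4: W0.I1
cycle 5: W1.I1
cycle 6: W2.I1
cycle 7: W3.I1
cycle 8: W0.I2
cycle 9: W1.I2
cycle 10: W2.I2
cycle 11: W3.I2
cycle 12: W0.I3
cycle 13: idle
cycle 14: idle
cycle 15: idle
cycle 16: idle
cycle 17: idle
cycle 18: W2.I3
cycle 19: W2.I4
cycle 20: W2.I5
cycle 21: W2.I6
cycle 22: idle
cycle 23: idle
cycle 24: idle
cycle 25: idle
cycle 26: idle
cycle 27: idle
cycle 28: W2.I7

Answer: 29 cycles, utilization 18/29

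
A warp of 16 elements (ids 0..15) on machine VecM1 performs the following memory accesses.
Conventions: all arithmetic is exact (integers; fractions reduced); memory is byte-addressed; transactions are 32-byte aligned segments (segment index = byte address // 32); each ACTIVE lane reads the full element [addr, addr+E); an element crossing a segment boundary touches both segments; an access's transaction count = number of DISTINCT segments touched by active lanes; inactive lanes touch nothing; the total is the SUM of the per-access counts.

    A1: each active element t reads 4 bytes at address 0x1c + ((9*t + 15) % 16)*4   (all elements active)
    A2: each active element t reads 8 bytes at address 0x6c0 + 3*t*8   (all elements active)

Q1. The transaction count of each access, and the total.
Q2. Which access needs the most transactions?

A1: 3 transactions
A2: 12 transactions

Answer: 3,12; total 15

Answer: A2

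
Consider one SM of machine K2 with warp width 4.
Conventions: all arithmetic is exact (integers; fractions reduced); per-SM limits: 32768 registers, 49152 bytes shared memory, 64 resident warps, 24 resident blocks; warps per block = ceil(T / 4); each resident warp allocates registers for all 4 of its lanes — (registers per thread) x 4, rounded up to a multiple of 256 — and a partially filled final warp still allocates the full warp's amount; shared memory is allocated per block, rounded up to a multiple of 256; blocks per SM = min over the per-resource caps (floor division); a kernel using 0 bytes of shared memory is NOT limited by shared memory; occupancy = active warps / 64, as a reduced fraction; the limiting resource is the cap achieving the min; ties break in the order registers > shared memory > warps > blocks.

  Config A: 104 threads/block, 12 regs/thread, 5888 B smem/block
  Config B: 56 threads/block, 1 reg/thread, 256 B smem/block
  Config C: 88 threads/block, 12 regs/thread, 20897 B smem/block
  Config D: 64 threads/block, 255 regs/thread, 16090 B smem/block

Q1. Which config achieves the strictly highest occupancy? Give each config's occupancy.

occupancies: A 13/16, B 7/8, C 11/16, D 1/2

Answer: B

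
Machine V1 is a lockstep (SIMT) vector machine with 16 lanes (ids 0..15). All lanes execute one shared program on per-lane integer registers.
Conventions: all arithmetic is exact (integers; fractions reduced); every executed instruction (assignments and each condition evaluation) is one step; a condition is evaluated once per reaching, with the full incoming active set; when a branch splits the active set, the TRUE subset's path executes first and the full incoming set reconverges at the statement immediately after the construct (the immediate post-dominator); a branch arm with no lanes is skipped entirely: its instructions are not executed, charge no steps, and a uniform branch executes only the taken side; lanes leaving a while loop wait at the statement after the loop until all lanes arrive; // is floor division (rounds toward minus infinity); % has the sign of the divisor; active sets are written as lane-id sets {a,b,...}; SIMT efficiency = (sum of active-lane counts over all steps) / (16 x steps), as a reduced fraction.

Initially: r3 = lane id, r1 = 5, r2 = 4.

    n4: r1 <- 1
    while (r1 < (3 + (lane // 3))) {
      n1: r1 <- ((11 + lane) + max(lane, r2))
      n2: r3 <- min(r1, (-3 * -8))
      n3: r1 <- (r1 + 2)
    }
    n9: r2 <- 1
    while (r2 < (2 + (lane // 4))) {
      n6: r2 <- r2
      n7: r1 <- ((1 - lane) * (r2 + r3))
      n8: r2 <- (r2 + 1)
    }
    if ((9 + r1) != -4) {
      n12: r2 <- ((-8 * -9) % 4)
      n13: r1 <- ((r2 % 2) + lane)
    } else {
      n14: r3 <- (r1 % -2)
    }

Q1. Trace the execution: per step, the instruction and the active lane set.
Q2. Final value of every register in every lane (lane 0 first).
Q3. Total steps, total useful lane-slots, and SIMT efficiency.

step 0: r1 <- 1                      {0,1,2,3,4,5,6,7,8,9,10,11,12,13,14,15}
step 1: eval (r1 < (3 + (lane // 3))) {0,1,2,3,4,5,6,7,8,9,10,11,12,13,14,15}
step 2: r1 <- ((11 + lane) + max(lane, r2)) {0,1,2,3,4,5,6,7,8,9,10,11,12,13,14,15}
step 3: r3 <- min(r1, (-3 * -8))     {0,1,2,3,4,5,6,7,8,9,10,11,12,13,14,15}
step 4: r1 <- (r1 + 2)               {0,1,2,3,4,5,6,7,8,9,10,11,12,13,14,15}
step 5: eval (r1 < (3 + (lane // 3))) {0,1,2,3,4,5,6,7,8,9,10,11,12,13,14,15}
step 6: r2 <- 1                      {0,1,2,3,4,5,6,7,8,9,10,11,12,13,14,15}
step 7: eval (r2 < (2 + (lane // 4))) {0,1,2,3,4,5,6,7,8,9,10,11,12,13,14,15}
step 8: r2 <- r2                     {0,1,2,3,4,5,6,7,8,9,10,11,12,13,14,15}
step 9: r1 <- ((1 - lane) * (r2 + r3)) {0,1,2,3,4,5,6,7,8,9,10,11,12,13,14,15}
step 10: r2 <- (r2 + 1)               {0,1,2,3,4,5,6,7,8,9,10,11,12,13,14,15}
step 11: eval (r2 < (2 + (lane // 4))) {0,1,2,3,4,5,6,7,8,9,10,11,12,13,14,15}
step 12: r2 <- r2                     {4,5,6,7,8,9,10,11,12,13,14,15}
step 13: r1 <- ((1 - lane) * (r2 + r3)) {4,5,6,7,8,9,10,11,12,13,14,15}
step 14: r2 <- (r2 + 1)               {4,5,6,7,8,9,10,11,12,13,14,15}
step 15: eval (r2 < (2 + (lane // 4))) {4,5,6,7,8,9,10,11,12,13,14,15}
step 16: r2 <- r2                     {8,9,10,11,12,13,14,15}
step 17: r1 <- ((1 - lane) * (r2 + r3)) {8,9,10,11,12,13,14,15}
step 18: r2 <- (r2 + 1)               {8,9,10,11,12,13,14,15}
step 19: eval (r2 < (2 + (lane // 4))) {8,9,10,11,12,13,14,15}
step 20: r2 <- r2                     {12,13,14,15}
step 21: r1 <- ((1 - lane) * (r2 + r3)) {12,13,14,15}
step 22: r2 <- (r2 + 1)               {12,13,14,15}
step 23: eval (r2 < (2 + (lane // 4))) {12,13,14,15}
step 24: eval ((9 + r1) != -4)        {0,1,2,3,4,5,6,7,8,9,10,11,12,13,14,15}
step 25: r2 <- ((-8 * -9) % 4)        {0,1,2,3,4,5,6,7,8,9,10,11,12,13,14,15}
step 26: r1 <- ((r2 % 2) + lane)      {0,1,2,3,4,5,6,7,8,9,10,11,12,13,14,15}

Answer: 27 steps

r3: 15,16,17,18,19,21,23,24,24,24,24,24,24,24,24,24
r1: 0,1,2,3,4,5,6,7,8,9,10,11,12,13,14,15
r2: 0,0,0,0,0,0,0,0,0,0,0,0,0,0,0,0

steps = 27; useful = 336; efficiency = 336/432 = 7/9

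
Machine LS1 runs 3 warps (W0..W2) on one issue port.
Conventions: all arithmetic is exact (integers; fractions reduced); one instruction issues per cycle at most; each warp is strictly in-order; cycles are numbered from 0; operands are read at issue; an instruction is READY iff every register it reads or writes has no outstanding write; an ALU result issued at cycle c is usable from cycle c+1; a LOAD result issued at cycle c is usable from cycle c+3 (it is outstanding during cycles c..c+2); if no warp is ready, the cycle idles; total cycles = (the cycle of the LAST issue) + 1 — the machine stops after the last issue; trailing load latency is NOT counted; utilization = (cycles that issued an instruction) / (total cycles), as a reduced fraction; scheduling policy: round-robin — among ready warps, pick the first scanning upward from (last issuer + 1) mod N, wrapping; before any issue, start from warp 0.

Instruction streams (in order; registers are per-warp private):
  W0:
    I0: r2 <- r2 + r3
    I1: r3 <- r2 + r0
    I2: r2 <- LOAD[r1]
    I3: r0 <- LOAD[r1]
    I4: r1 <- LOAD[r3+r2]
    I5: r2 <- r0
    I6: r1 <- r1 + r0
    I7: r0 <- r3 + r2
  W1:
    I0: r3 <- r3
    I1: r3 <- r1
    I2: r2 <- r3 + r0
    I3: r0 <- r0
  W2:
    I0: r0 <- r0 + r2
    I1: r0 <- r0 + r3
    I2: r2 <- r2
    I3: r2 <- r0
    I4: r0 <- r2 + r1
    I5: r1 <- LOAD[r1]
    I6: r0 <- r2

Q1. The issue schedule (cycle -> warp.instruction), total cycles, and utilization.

cycle 0: W0.I0
cycle 1: W1.I0
cycle 2: W2.I0
cycle 3: W0.I1
cycle 4: W1.I1
cycle 5: W2.I1
cycle 6: W0.I2
cycle 7: W1.I2
cycle 8: W2.I2
cycle 9: W0.I3
cycle 10: W1.I3
cycle 11: W2.I3
cycle 12: W0.I4
cycle 13: W2.I4
cycle 14: W0.I5
cycle 15: W2.I5
cycle 16: W0.I6
cycle 17: W2.I6
cycle 18: W0.I7

Answer: 19 cycles, utilization 1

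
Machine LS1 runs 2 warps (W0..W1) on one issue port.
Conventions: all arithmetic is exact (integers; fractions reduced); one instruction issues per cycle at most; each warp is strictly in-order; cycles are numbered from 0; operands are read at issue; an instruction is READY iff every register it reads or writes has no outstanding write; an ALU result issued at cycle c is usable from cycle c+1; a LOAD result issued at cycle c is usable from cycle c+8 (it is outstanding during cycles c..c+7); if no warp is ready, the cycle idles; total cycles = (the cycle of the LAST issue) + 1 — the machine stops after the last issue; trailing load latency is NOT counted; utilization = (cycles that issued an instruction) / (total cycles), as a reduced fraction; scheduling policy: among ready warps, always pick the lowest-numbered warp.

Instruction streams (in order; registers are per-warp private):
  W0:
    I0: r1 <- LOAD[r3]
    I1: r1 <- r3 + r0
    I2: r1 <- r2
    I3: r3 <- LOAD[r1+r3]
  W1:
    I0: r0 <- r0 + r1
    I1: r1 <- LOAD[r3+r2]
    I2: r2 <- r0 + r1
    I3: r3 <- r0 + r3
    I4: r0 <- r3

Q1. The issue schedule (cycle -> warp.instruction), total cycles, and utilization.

cycle 0: W0.I0
cycle 1: W1.I0
cycle 2: W1.I1
cycle 3: idle
cycle 4: idle
cycle 5: idle
cycle 6: idle
cycle 7: idle
cycle 8: W0.I1
cycle 9: W0.I2
cycle 10: W0.I3
cycle 11: W1.I2
cycle 12: W1.I3
cycle 13: W1.I4

Answer: 14 cycles, utilization 9/14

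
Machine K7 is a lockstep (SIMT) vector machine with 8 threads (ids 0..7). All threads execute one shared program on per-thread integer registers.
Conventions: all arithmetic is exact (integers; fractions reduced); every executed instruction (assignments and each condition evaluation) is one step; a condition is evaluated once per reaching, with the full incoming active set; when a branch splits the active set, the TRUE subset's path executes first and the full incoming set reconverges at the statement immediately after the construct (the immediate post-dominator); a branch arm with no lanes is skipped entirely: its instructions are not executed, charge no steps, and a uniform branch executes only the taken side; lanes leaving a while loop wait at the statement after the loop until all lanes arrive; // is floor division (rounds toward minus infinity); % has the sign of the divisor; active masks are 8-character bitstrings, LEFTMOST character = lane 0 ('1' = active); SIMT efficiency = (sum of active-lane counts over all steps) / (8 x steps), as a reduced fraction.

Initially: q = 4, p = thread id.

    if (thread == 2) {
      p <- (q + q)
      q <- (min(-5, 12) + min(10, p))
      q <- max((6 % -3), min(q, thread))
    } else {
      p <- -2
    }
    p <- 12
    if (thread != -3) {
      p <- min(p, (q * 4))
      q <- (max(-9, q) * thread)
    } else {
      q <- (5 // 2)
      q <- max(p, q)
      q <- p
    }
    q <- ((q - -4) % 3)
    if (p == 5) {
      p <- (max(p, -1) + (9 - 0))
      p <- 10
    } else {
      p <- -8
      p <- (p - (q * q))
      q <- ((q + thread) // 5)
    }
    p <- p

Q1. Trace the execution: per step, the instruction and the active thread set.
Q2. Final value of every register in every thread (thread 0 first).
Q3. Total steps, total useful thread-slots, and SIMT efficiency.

step 0: eval (thread == 2)           11111111
step 1: p <- (q + q)                 00100000
step 2: q <- (min(-5, 12) + min(10, p)) 00100000
step 3: q <- max((6 % -3), min(q, thread)) 00100000
step 4: p <- -2                      11011111
step 5: p <- 12                      11111111
step 6: eval (thread != -3)          11111111
step 7: p <- min(p, (q * 4))         11111111
step 8: q <- (max(-9, q) * thread)   11111111
step 9: q <- ((q - -4) % 3)          11111111
step 10: eval (p == 5)                11111111
step 11: p <- -8                      11111111
step 12: p <- (p - (q * q))           11111111
step 13: q <- ((q + thread) // 5)     11111111
step 14: p <- p                       11111111

Answer: 15 steps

q: 0,0,0,0,1,1,1,1
p: -9,-12,-12,-9,-12,-8,-9,-12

steps = 15; useful = 98; efficiency = 98/120 = 49/60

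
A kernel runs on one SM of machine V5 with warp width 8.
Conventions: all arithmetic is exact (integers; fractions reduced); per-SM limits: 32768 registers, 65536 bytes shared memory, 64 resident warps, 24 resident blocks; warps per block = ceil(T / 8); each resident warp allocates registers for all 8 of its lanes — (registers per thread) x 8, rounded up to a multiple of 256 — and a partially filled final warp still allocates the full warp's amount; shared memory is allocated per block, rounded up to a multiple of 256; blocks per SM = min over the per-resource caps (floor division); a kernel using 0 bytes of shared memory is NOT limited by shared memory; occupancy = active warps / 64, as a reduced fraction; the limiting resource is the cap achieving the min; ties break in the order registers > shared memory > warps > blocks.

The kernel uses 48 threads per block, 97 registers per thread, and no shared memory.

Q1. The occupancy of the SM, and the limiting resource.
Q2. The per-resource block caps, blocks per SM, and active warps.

Answer: occupancy 15/32, limited by registers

registers: 5 blocks
shared memory: no limit (kernel uses none)
warps: 10 blocks
blocks: 24 blocks

Answer: 5 blocks, 30 active warps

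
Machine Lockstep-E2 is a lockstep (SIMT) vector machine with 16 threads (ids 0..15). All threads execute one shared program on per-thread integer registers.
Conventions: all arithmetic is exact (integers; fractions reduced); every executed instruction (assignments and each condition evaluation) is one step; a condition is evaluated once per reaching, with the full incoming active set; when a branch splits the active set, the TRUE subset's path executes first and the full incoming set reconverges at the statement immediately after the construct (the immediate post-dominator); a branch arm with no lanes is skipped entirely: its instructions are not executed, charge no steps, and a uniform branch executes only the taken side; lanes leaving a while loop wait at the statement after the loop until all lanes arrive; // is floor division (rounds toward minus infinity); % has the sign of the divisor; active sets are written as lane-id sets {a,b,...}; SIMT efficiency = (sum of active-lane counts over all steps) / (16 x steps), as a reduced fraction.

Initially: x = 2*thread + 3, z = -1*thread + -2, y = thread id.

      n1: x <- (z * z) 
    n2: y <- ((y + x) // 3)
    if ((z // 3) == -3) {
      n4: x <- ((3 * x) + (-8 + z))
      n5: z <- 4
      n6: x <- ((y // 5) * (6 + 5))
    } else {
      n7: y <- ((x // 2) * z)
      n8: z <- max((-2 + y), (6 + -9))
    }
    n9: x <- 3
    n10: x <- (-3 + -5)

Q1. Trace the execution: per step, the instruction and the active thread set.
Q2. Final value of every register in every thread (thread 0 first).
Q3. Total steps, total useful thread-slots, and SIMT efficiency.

step 0: x <- (z * z)                 {0,1,2,3,4,5,6,7,8,9,10,11,12,13,14,15}
step 1: y <- ((y + x) // 3)          {0,1,2,3,4,5,6,7,8,9,10,11,12,13,14,15}
step 2: eval ((z // 3) == -3)        {0,1,2,3,4,5,6,7,8,9,10,11,12,13,14,15}
step 3: x <- ((3 * x) + (-8 + z))    {5,6,7}
step 4: z <- 4                       {5,6,7}
step 5: x <- ((y // 5) * (6 + 5))    {5,6,7}
step 6: y <- ((x // 2) * z)          {0,1,2,3,4,8,9,10,11,12,13,14,15}
step 7: z <- max((-2 + y), (6 + -9)) {0,1,2,3,4,8,9,10,11,12,13,14,15}
step 8: x <- 3                       {0,1,2,3,4,5,6,7,8,9,10,11,12,13,14,15}
step 9: x <- (-3 + -5)               {0,1,2,3,4,5,6,7,8,9,10,11,12,13,14,15}

Answer: 10 steps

x: -8,-8,-8,-8,-8,-8,-8,-8,-8,-8,-8,-8,-8,-8,-8,-8
z: -3,-3,-3,-3,-3,4,4,4,-3,-3,-3,-3,-3,-3,-3,-3
y: -4,-12,-32,-60,-108,18,23,29,-500,-660,-864,-1092,-1372,-1680,-2048,-2448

steps = 10; useful = 115; efficiency = 115/160 = 23/32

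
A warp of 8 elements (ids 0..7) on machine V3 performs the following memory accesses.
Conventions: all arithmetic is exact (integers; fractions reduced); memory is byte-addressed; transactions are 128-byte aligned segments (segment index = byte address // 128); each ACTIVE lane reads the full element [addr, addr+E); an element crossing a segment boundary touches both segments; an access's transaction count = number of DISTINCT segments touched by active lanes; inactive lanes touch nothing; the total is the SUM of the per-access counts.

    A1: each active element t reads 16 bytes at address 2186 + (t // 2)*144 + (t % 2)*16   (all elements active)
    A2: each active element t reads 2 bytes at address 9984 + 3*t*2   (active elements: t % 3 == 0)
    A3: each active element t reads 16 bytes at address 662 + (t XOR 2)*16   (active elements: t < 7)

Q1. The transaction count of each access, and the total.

A1: 4 transactions
A2: 1 transaction
A3: 2 transactions

Answer: 4,1,2; total 7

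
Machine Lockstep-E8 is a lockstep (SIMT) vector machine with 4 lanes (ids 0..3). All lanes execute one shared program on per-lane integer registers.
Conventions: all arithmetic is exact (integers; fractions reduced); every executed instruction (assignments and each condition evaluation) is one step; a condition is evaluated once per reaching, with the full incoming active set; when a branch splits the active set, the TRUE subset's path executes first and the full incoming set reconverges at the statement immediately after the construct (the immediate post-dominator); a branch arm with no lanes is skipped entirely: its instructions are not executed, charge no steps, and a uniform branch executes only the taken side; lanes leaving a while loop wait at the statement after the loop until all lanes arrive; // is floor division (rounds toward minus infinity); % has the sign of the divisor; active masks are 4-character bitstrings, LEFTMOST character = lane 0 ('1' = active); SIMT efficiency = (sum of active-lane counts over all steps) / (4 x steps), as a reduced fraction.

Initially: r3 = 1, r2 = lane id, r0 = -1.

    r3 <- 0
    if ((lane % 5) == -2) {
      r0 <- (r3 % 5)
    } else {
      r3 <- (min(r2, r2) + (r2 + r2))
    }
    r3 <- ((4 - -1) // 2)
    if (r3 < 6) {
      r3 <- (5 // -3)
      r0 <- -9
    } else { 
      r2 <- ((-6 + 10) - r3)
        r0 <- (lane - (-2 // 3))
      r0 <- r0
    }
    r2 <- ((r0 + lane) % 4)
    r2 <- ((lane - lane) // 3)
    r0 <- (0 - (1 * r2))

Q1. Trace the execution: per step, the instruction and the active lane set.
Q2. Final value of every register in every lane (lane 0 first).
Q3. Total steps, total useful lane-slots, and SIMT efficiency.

step 0: r3 <- 0                      1111
step 1: eval ((lane % 5) == -2)      1111
step 2: r3 <- (min(r2, r2) + (r2 + r2)) 1111
step 3: r3 <- ((4 - -1) // 2)        1111
step 4: eval (r3 < 6)                1111
step 5: r3 <- (5 // -3)              1111
step 6: r0 <- -9                     1111
step 7: r2 <- ((r0 + lane) % 4)      1111
step 8: r2 <- ((lane - lane) // 3)   1111
step 9: r0 <- (0 - (1 * r2))         1111

Answer: 10 steps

r3: -2,-2,-2,-2
r2: 0,0,0,0
r0: 0,0,0,0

steps = 10; useful = 40; efficiency = 40/40 = 1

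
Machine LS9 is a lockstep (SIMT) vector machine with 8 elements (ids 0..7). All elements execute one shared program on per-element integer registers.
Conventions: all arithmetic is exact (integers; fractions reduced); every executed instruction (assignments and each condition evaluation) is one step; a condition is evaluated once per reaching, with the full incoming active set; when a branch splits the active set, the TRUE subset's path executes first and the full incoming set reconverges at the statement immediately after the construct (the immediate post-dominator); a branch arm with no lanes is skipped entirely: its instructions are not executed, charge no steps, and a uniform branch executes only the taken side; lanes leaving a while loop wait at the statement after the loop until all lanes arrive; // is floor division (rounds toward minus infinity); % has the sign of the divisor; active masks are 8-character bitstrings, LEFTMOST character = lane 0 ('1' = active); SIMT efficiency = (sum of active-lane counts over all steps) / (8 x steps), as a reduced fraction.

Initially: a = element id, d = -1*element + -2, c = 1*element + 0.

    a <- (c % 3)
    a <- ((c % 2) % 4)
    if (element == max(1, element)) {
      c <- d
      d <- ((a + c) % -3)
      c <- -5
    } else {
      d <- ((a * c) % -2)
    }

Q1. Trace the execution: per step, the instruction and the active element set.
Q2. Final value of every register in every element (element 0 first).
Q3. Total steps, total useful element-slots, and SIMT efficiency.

step 0: a <- (c % 3)                 11111111
step 1: a <- ((c % 2) % 4)           11111111
step 2: eval (element == max(1, element)) 11111111
step 3: c <- d                       01111111
step 4: d <- ((a + c) % -3)          01111111
step 5: c <- -5                      01111111
step 6: d <- ((a * c) % -2)          10000000

Answer: 7 steps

a: 0,1,0,1,0,1,0,1
d: 0,-2,-1,-1,0,0,-2,-2
c: 0,-5,-5,-5,-5,-5,-5,-5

steps = 7; useful = 46; efficiency = 46/56 = 23/28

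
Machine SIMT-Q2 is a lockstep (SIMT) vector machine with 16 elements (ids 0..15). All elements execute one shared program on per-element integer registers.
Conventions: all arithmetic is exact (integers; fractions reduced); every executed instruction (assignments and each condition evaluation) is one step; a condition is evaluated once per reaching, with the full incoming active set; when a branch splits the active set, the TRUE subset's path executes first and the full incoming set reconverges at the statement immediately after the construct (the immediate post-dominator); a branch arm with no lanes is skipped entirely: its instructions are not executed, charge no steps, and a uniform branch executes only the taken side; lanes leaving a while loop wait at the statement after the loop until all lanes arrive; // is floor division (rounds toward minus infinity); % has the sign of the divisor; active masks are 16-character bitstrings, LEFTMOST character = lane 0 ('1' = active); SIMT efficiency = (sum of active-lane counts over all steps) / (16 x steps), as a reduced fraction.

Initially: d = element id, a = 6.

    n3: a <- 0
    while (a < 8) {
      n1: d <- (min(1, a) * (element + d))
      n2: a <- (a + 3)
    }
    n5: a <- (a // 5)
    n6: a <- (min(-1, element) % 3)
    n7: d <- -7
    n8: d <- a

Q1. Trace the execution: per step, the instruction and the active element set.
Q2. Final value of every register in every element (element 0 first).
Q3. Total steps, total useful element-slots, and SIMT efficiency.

step 0: a <- 0                       1111111111111111
step 1: eval (a < 8)                 1111111111111111
step 2: d <- (min(1, a) * (element + d)) 1111111111111111
step 3: a <- (a + 3)                 1111111111111111
step 4: eval (a < 8)                 1111111111111111
step 5: d <- (min(1, a) * (element + d)) 1111111111111111
step 6: a <- (a + 3)                 1111111111111111
step 7: eval (a < 8)                 1111111111111111
step 8: d <- (min(1, a) * (element + d)) 1111111111111111
step 9: a <- (a + 3)                 1111111111111111
step 10: eval (a < 8)                 1111111111111111
step 11: a <- (a // 5)                1111111111111111
step 12: a <- (min(-1, element) % 3)  1111111111111111
step 13: d <- -7                      1111111111111111
step 14: d <- a                       1111111111111111

Answer: 15 steps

d: 2,2,2,2,2,2,2,2,2,2,2,2,2,2,2,2
a: 2,2,2,2,2,2,2,2,2,2,2,2,2,2,2,2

steps = 15; useful = 240; efficiency = 240/240 = 1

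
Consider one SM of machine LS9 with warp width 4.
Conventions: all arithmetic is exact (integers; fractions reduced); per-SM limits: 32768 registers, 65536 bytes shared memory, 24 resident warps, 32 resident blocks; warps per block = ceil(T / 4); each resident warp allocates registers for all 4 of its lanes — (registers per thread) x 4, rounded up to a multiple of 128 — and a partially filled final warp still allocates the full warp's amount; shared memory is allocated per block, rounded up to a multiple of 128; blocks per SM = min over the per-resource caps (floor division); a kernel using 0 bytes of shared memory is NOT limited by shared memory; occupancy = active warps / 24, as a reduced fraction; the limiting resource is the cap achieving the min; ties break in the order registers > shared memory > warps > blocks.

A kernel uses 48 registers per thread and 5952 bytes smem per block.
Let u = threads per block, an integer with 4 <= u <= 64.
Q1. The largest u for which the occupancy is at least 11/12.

Answer: u = 48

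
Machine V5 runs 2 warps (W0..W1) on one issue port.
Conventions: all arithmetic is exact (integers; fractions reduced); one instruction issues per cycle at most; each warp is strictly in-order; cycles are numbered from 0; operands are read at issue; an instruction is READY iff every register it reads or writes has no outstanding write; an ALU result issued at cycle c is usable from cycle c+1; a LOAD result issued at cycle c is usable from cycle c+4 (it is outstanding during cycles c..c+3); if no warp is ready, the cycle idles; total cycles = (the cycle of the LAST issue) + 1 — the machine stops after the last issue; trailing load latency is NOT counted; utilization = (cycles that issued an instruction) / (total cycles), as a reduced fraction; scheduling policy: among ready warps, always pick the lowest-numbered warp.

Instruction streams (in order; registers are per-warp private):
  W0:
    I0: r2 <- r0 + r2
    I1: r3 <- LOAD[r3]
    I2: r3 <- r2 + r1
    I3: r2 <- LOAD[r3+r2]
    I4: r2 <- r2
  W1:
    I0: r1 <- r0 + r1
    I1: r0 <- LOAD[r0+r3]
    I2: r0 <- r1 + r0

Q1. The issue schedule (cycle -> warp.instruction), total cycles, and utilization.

cycle 0: W0.I0
cycle 1: W0.I1
cycle 2: W1.I0
cycle 3: W1.I1
cycle 4: idle
cycle 5: W0.I2
cycle 6: W0.I3
cycle 7: W1.I2
cycle 8: idle
cycle 9: idle
cycle 10: W0.I4

Answer: 11 cycles, utilization 8/11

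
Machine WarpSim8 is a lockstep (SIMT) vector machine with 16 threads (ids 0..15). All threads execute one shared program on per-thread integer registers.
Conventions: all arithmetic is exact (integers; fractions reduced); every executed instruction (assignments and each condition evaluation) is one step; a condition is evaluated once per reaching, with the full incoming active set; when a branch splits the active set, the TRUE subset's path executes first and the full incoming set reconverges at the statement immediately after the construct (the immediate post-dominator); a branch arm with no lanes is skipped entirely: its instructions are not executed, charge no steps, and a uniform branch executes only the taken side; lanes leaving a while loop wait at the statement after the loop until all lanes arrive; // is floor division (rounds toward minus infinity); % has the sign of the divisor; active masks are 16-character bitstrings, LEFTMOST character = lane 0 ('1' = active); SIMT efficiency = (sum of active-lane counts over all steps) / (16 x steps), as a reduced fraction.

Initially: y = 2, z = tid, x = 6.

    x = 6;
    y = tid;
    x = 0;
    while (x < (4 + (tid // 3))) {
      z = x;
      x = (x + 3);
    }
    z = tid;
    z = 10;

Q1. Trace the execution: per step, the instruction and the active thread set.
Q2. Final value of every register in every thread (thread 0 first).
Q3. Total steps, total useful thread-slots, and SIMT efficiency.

step 0: x <- 6                       1111111111111111
step 1: y <- tid                     1111111111111111
step 2: x <- 0                       1111111111111111
step 3: eval (x < (4 + (tid // 3)))  1111111111111111
step 4: z <- x                       1111111111111111
step 5: x <- (x + 3)                 1111111111111111
step 6: eval (x < (4 + (tid // 3)))  1111111111111111
step 7: z <- x                       1111111111111111
step 8: x <- (x + 3)                 1111111111111111
step 9: eval (x < (4 + (tid // 3)))  1111111111111111
step 10: z <- x                       0000000001111111
step 11: x <- (x + 3)                 0000000001111111
step 12: eval (x < (4 + (tid // 3)))  0000000001111111
step 13: z <- tid                     1111111111111111
step 14: z <- 10                      1111111111111111

Answer: 15 steps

y: 0,1,2,3,4,5,6,7,8,9,10,11,12,13,14,15
z: 10,10,10,10,10,10,10,10,10,10,10,10,10,10,10,10
x: 6,6,6,6,6,6,6,6,6,9,9,9,9,9,9,9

steps = 15; useful = 213; efficiency = 213/240 = 71/80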